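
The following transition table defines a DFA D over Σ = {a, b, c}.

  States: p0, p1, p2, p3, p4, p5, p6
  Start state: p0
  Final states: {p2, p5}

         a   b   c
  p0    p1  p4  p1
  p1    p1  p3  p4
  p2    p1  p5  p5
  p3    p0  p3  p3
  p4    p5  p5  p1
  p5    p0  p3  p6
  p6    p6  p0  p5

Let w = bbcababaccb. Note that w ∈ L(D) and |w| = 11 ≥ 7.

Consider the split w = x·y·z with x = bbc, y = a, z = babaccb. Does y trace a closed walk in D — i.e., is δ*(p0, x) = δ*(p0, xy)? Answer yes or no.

Run of D on the first 4 characters of w = b b c a:
  step 0: p0  (start)
  step 1: p4  (read b: p0→p4)
  step 2: p5  (read b: p4→p5)
  step 3: p6  (read c: p5→p6)
  step 4: p6  (read a: p6→p6)

After x (step 3): p6. After xy (step 4): p6.
They match, so y = a drives D around a cycle from p6 back to itself; pumping y any number of times keeps D in p6 before reading z, and xyⁱz ∈ L(D) for every i ≥ 0.

yes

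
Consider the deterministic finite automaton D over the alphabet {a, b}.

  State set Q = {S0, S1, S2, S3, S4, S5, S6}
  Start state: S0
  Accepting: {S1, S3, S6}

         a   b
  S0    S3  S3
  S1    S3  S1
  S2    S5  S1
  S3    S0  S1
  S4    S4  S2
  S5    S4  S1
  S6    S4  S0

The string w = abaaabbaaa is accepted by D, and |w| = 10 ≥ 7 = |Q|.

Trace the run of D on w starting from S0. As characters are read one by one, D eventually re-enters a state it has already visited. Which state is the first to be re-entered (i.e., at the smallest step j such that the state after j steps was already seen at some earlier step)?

Run of D on w = a b a a a b b a a a:
  step 0: S0  (start)
  step 1: S3  (read a: S0→S3)
  step 2: S1  (read b: S3→S1)
  step 3: S3  (read a: S1→S3)   ← first repeat (S3 seen earlier)
  step 4: S0  (read a: S3→S0)
  step 5: S3  (read a: S0→S3)
  step 6: S1  (read b: S3→S1)
  step 7: S1  (read b: S1→S1)
  step 8: S3  (read a: S1→S3)
  step 9: S0  (read a: S3→S0)
  step 10: S3  (read a: S0→S3)

The earliest repeat is at step j = 3: D is in S3, which it already visited at step i = 1.

S3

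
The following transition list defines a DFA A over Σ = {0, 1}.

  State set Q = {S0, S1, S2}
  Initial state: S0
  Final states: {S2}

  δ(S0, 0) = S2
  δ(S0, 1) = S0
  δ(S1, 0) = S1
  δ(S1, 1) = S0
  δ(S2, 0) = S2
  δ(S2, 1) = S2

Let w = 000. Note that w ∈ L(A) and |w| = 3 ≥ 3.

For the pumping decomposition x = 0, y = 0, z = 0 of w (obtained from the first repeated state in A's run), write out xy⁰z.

xy⁰z = xz = 0·0 = 00.
Reading y = 0 takes A from S2 back to S2, so after x the machine is still in S2, and z then leads to the accepting state S2. Hence 00 ∈ L(A).

00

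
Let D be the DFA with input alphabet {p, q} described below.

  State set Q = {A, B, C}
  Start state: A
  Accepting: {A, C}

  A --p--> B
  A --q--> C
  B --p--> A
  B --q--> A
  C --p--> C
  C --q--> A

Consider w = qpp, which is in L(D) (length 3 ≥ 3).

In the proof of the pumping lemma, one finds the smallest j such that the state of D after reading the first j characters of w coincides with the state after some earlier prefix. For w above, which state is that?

C

Run of D on w = q p p:
  step 0: A  (start)
  step 1: C  (read q: A→C)
  step 2: C  (read p: C→C)   ← first repeat (C seen earlier)
  step 3: C  (read p: C→C)

The earliest repeat is at step j = 2: D is in C, which it already visited at step i = 1.
Pumping length from the standard proof: p = 3 (the number of states). The repeated state found above gives |xy| = j ≤ 3 and |y| = j − i ≥ 1.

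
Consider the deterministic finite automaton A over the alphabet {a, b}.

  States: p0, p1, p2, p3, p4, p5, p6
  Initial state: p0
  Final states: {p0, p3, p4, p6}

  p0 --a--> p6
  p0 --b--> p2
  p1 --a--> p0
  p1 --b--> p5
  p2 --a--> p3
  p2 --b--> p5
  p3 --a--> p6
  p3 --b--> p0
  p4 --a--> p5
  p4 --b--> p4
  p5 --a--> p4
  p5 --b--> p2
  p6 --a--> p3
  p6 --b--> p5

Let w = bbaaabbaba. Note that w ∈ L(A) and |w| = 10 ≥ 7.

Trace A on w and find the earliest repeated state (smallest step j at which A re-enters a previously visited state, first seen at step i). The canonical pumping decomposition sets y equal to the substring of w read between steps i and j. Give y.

aa

State sequence: p0 -b-> p2 -b-> p5 -a-> p4 -a-> p5 -a-> p4 -b-> p4 -b-> p4 -a-> p5 -b-> p2 -a-> p3
First repeat at step 4: p5 was already visited.

So i = 2, j = 4, giving x = w[0:2] = bb, y = w[2:4] = aa, z = w[4:10] = abbaba.
Check: |xy| = 4 ≤ 7 and |y| = 2 ≥ 1. Reading y takes A from p5 back to p5, so every xyⁱz is accepted.
Since A has 7 states, any run of length ≥ 7 visits 7+1 states, so by pigeonhole some state repeats within the first 7 steps — that repeat gives the pumpable loop.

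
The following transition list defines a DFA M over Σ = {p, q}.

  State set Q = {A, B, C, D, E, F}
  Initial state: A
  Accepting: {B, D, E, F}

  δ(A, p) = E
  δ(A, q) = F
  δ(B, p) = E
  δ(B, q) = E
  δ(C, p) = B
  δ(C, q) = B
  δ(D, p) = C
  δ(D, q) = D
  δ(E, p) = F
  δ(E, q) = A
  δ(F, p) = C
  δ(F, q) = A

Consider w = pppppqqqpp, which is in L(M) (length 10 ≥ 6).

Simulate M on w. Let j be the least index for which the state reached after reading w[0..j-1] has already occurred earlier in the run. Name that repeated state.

Run of M on w = p p p p p q q q p p:
  step 0: A  (start)
  step 1: E  (read p: A→E)
  step 2: F  (read p: E→F)
  step 3: C  (read p: F→C)
  step 4: B  (read p: C→B)
  step 5: E  (read p: B→E)   ← first repeat (E seen earlier)
  step 6: A  (read q: E→A)
  step 7: F  (read q: A→F)
  step 8: A  (read q: F→A)
  step 9: E  (read p: A→E)
  step 10: F  (read p: E→F)

The earliest repeat is at step j = 5: M is in E, which it already visited at step i = 1.
Pumping length from the standard proof: p = 6 (the number of states). The repeated state found above gives |xy| = j ≤ 6 and |y| = j − i ≥ 1.

E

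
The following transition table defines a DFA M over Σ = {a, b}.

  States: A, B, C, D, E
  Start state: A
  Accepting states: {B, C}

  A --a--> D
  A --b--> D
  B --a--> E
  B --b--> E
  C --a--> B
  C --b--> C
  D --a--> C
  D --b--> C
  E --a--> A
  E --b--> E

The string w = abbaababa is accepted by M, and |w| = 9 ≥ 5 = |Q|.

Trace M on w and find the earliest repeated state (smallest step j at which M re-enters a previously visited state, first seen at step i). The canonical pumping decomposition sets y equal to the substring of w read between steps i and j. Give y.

b

State sequence: A -a-> D -b-> C -b-> C -a-> B -a-> E -b-> E -a-> A -b-> D -a-> C
First repeat at step 3: C was already visited.

So i = 2, j = 3, giving x = w[0:2] = ab, y = w[2:3] = b, z = w[3:9] = aababa.
Check: |xy| = 3 ≤ 5 and |y| = 1 ≥ 1. Reading y takes M from C back to C, so every xyⁱz is accepted.
Since M has 5 states, any run of length ≥ 5 visits 5+1 states, so by pigeonhole some state repeats within the first 5 steps — that repeat gives the pumpable loop.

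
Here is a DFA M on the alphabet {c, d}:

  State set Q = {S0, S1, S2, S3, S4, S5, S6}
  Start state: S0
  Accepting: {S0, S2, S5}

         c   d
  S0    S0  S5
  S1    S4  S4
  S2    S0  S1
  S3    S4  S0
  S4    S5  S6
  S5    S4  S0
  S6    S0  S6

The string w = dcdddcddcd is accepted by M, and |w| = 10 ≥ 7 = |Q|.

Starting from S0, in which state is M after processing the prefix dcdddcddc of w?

S0

Run of M on the first 9 characters of w = d c d d d c d d c:
  step 0: S0  (start)
  step 1: S5  (read d: S0→S5)
  step 2: S4  (read c: S5→S4)
  step 3: S6  (read d: S4→S6)
  step 4: S6  (read d: S6→S6)
  step 5: S6  (read d: S6→S6)
  step 6: S0  (read c: S6→S0)
  step 7: S5  (read d: S0→S5)
  step 8: S0  (read d: S5→S0)
  step 9: S0  (read c: S0→S0)

After reading 9 characters, M is in state S0.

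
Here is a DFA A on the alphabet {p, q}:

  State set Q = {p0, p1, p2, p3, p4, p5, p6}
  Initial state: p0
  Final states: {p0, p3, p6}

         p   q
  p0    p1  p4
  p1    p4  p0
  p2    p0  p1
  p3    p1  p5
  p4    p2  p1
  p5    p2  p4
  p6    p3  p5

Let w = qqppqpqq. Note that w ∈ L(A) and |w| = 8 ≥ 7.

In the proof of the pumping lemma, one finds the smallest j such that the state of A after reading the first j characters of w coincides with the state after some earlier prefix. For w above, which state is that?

p4

State sequence: p0 -q-> p4 -q-> p1 -p-> p4 -p-> p2 -q-> p1 -p-> p4 -q-> p1 -q-> p0
First repeat at step 3: p4 was already visited.

The earliest repeat is at step j = 3: A is in p4, which it already visited at step i = 1.
Pumping length from the standard proof: p = 7 (the number of states). The repeated state found above gives |xy| = j ≤ 7 and |y| = j − i ≥ 1.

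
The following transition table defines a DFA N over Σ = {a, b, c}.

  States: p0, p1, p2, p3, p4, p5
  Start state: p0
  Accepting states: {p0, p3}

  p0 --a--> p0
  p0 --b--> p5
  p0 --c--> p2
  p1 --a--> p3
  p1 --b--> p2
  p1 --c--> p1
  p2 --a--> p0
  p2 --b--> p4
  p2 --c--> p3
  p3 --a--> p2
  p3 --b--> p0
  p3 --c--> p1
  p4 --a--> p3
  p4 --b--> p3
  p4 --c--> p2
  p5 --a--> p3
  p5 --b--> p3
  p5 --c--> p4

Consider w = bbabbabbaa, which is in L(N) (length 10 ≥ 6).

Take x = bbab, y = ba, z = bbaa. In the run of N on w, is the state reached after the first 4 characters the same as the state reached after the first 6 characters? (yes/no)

no

State sequence: p0 -b-> p5 -b-> p3 -a-> p2 -b-> p4 -b-> p3 -a-> p2

After x (step 4): p4. After xy (step 6): p2.
They differ (p4 ≠ p2), so y is not a cycle from the state after x; this split is not the one the pumping-lemma construction produces, and pumping y need not keep the string in L(N).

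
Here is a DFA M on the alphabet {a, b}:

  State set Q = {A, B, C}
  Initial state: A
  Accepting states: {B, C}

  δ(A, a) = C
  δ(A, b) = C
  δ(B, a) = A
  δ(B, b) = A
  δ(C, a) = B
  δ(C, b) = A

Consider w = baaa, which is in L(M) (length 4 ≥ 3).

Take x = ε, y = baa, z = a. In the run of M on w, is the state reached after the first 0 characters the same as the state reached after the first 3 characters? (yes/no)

yes

State sequence: A -b-> C -a-> B -a-> A

After x (step 0): A. After xy (step 3): A.
They match, so y = baa drives M around a cycle from A back to itself; pumping y any number of times keeps M in A before reading z, and xyⁱz ∈ L(M) for every i ≥ 0.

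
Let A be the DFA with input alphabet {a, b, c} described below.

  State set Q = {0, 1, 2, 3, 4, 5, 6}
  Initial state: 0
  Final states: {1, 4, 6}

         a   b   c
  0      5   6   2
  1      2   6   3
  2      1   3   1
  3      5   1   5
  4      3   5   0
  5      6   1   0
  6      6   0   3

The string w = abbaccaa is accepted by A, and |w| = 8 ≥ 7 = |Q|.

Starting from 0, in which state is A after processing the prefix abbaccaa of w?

6

Run of A on the first 8 characters of w = a b b a c c a a:
  step 0: 0  (start)
  step 1: 5  (read a: 0→5)
  step 2: 1  (read b: 5→1)
  step 3: 6  (read b: 1→6)
  step 4: 6  (read a: 6→6)
  step 5: 3  (read c: 6→3)
  step 6: 5  (read c: 3→5)
  step 7: 6  (read a: 5→6)
  step 8: 6  (read a: 6→6)

After reading 8 characters, A is in state 6.
(This kind of state-tracing is the core of the pumping-lemma construction: with 7 states, pigeonhole forces a repeat within the first 7 steps.)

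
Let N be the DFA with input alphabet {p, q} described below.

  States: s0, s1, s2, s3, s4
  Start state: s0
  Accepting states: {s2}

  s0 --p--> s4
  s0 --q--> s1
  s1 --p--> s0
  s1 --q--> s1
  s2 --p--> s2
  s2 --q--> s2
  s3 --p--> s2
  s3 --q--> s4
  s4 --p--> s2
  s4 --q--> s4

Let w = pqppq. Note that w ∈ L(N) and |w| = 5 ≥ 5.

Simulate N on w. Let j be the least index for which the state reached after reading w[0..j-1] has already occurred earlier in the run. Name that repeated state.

Run of N on w = p q p p q:
  step 0: s0  (start)
  step 1: s4  (read p: s0→s4)
  step 2: s4  (read q: s4→s4)   ← first repeat (s4 seen earlier)
  step 3: s2  (read p: s4→s2)
  step 4: s2  (read p: s2→s2)
  step 5: s2  (read q: s2→s2)

The earliest repeat is at step j = 2: N is in s4, which it already visited at step i = 1.
The DFA has 5 states, so the proof of the pumping lemma guarantees a repeated state among the first 5+1 visited; the segment between the two visits is the pumpable y.

s4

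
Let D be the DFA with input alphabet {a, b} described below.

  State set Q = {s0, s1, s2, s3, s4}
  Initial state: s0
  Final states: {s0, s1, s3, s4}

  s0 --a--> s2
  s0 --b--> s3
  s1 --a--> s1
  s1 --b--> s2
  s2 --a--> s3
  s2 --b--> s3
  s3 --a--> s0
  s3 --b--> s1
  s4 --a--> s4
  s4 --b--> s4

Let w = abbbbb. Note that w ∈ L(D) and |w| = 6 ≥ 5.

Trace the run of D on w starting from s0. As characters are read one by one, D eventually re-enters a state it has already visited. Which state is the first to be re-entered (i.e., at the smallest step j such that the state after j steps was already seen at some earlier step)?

s2

Run of D on w = a b b b b b:
  step 0: s0  (start)
  step 1: s2  (read a: s0→s2)
  step 2: s3  (read b: s2→s3)
  step 3: s1  (read b: s3→s1)
  step 4: s2  (read b: s1→s2)   ← first repeat (s2 seen earlier)
  step 5: s3  (read b: s2→s3)
  step 6: s1  (read b: s3→s1)

The earliest repeat is at step j = 4: D is in s2, which it already visited at step i = 1.
Pumping length from the standard proof: p = 5 (the number of states). The repeated state found above gives |xy| = j ≤ 5 and |y| = j − i ≥ 1.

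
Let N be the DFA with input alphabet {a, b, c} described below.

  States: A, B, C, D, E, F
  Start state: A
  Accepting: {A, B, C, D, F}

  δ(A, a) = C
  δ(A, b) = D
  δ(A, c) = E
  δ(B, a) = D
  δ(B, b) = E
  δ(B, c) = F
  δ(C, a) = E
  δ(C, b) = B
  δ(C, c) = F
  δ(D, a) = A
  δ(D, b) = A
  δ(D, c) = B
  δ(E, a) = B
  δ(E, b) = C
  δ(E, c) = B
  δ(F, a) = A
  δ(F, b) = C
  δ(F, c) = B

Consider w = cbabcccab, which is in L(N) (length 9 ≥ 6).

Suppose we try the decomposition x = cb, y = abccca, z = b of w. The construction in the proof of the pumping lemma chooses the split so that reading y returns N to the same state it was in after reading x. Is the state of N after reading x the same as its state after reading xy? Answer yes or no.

Run of N on the first 8 characters of w = c b a b c c c a:
  step 0: A  (start)
  step 1: E  (read c: A→E)
  step 2: C  (read b: E→C)
  step 3: E  (read a: C→E)
  step 4: C  (read b: E→C)
  step 5: F  (read c: C→F)
  step 6: B  (read c: F→B)
  step 7: F  (read c: B→F)
  step 8: A  (read a: F→A)

After x (step 2): C. After xy (step 8): A.
They differ (C ≠ A), so y is not a cycle from the state after x; this split is not the one the pumping-lemma construction produces, and pumping y need not keep the string in L(N).

no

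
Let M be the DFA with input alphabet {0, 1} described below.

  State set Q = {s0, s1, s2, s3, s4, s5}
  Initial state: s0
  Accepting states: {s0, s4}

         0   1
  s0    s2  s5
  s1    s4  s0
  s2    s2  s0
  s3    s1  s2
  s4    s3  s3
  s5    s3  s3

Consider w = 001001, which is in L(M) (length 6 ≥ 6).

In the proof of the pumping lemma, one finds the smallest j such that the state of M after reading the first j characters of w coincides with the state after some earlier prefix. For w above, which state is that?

State sequence: s0 -0-> s2 -0-> s2 -1-> s0 -0-> s2 -0-> s2 -1-> s0
First repeat at step 2: s2 was already visited.

The earliest repeat is at step j = 2: M is in s2, which it already visited at step i = 1.
The DFA has 6 states, so the proof of the pumping lemma guarantees a repeated state among the first 6+1 visited; the segment between the two visits is the pumpable y.

s2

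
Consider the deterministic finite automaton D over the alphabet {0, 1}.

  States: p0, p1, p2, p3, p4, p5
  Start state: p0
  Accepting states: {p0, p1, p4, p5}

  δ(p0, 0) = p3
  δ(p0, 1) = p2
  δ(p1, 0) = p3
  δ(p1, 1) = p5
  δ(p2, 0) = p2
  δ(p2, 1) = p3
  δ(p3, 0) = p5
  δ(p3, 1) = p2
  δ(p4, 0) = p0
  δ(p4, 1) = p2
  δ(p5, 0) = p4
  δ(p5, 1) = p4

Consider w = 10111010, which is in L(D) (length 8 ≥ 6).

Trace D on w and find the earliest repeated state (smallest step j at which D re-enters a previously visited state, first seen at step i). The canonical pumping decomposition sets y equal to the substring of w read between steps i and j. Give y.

State sequence: p0 -1-> p2 -0-> p2 -1-> p3 -1-> p2 -1-> p3 -0-> p5 -1-> p4 -0-> p0
First repeat at step 2: p2 was already visited.

So i = 1, j = 2, giving x = w[0:1] = 1, y = w[1:2] = 0, z = w[2:8] = 111010.
Check: |xy| = 2 ≤ 6 and |y| = 1 ≥ 1. Reading y takes D from p2 back to p2, so every xyⁱz is accepted.
Since D has 6 states, any run of length ≥ 6 visits 6+1 states, so by pigeonhole some state repeats within the first 6 steps — that repeat gives the pumpable loop.

0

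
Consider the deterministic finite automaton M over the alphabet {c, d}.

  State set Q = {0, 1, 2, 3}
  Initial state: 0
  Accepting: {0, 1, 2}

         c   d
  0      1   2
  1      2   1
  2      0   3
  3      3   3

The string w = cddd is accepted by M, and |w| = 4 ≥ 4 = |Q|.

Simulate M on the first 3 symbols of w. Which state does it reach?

Run of M on the first 3 characters of w = c d d:
  step 0: 0  (start)
  step 1: 1  (read c: 0→1)
  step 2: 1  (read d: 1→1)
  step 3: 1  (read d: 1→1)

After reading 3 characters, M is in state 1.
(This kind of state-tracing is the core of the pumping-lemma construction: with 4 states, pigeonhole forces a repeat within the first 4 steps.)

1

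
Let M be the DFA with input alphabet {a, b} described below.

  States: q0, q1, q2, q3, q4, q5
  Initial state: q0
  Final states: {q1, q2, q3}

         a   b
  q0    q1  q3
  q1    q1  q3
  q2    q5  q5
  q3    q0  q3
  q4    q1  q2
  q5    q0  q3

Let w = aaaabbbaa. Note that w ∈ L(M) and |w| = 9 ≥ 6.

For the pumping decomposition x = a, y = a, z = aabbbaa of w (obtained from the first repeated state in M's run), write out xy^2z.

xy^2z = a·a·a·aabbbaa = aaaaabbbaa.
Reading y = a takes M from q1 back to q1, so after x·y·y the machine is still in q1, and z then leads to the accepting state q1. Hence aaaaabbbaa ∈ L(M).

aaaaabbbaa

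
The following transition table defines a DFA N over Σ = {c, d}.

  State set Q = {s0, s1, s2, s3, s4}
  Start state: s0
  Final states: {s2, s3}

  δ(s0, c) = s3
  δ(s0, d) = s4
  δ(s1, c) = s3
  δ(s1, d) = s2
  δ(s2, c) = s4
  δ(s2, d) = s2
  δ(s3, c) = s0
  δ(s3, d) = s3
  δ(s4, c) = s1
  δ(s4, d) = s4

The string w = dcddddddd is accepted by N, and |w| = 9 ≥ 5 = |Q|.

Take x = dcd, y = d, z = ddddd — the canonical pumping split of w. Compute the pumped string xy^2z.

dcdddddddd

xy^2z = dcd·d·d·ddddd = dcdddddddd.
Reading y = d takes N from s2 back to s2, so after x·y·y the machine is still in s2, and z then leads to the accepting state s2. Hence dcdddddddd ∈ L(N).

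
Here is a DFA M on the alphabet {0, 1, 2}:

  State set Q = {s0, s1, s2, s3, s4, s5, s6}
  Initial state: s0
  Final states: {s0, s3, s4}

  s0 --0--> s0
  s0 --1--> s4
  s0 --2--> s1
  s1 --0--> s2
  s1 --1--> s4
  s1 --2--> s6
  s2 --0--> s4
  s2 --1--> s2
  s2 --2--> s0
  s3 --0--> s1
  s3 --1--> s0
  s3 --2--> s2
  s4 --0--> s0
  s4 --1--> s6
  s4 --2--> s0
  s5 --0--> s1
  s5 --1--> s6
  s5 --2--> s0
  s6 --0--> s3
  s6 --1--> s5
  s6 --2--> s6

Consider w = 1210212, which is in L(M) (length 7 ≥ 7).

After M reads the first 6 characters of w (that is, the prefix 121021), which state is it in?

State sequence: s0 -1-> s4 -2-> s0 -1-> s4 -0-> s0 -2-> s1 -1-> s4

After reading 6 characters, M is in state s4.

s4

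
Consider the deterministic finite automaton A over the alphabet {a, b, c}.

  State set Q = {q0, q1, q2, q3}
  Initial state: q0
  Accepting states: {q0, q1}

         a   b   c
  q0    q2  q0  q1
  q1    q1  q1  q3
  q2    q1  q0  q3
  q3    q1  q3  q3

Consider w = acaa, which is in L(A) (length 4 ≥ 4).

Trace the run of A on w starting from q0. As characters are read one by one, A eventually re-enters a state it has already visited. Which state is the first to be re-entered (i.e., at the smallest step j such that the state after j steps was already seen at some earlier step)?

State sequence: q0 -a-> q2 -c-> q3 -a-> q1 -a-> q1
First repeat at step 4: q1 was already visited.

The earliest repeat is at step j = 4: A is in q1, which it already visited at step i = 3.
Pumping length from the standard proof: p = 4 (the number of states). The repeated state found above gives |xy| = j ≤ 4 and |y| = j − i ≥ 1.

q1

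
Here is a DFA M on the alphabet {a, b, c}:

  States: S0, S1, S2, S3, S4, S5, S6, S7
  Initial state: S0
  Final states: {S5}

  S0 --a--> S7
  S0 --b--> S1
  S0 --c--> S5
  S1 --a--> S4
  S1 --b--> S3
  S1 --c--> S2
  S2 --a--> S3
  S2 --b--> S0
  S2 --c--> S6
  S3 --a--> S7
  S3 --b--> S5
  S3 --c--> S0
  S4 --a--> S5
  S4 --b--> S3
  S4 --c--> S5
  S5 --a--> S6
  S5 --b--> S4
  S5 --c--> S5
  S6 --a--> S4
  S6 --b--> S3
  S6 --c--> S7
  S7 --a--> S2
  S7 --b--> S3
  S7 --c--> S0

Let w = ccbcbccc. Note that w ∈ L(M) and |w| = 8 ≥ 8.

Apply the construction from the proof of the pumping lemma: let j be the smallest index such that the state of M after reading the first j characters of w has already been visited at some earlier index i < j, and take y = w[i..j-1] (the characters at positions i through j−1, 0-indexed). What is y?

c

Run of M on w = c c b c b c c c:
  step 0: S0  (start)
  step 1: S5  (read c: S0→S5)
  step 2: S5  (read c: S5→S5)   ← first repeat (S5 seen earlier)
  step 3: S4  (read b: S5→S4)
  step 4: S5  (read c: S4→S5)
  step 5: S4  (read b: S5→S4)
  step 6: S5  (read c: S4→S5)
  step 7: S5  (read c: S5→S5)
  step 8: S5  (read c: S5→S5)

So i = 1, j = 2, giving x = w[0:1] = c, y = w[1:2] = c, z = w[2:8] = bcbccc.
Check: |xy| = 2 ≤ 8 and |y| = 1 ≥ 1. Reading y takes M from S5 back to S5, so every xyⁱz is accepted.
The DFA has 8 states, so the proof of the pumping lemma guarantees a repeated state among the first 8+1 visited; the segment between the two visits is the pumpable y.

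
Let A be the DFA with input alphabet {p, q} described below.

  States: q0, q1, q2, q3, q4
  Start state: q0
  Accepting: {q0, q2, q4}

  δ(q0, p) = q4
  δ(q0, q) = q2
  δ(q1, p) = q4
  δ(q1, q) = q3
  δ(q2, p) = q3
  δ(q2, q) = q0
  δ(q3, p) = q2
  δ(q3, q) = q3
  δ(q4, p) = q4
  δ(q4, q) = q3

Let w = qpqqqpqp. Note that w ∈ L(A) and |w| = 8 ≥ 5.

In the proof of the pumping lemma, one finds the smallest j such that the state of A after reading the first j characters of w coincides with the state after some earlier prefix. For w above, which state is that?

q3

State sequence: q0 -q-> q2 -p-> q3 -q-> q3 -q-> q3 -q-> q3 -p-> q2 -q-> q0 -p-> q4
First repeat at step 3: q3 was already visited.

The earliest repeat is at step j = 3: A is in q3, which it already visited at step i = 2.
Pumping length from the standard proof: p = 5 (the number of states). The repeated state found above gives |xy| = j ≤ 5 and |y| = j − i ≥ 1.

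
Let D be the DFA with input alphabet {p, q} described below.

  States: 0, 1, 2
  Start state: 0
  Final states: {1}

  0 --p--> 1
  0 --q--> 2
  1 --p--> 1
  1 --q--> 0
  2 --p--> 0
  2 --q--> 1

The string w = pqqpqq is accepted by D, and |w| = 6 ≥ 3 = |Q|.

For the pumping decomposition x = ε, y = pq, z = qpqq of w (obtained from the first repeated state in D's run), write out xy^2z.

pqpqqpqq

xy^2z = ε·pq·pq·qpqq = pqpqqpqq.
Reading y = pq takes D from 0 back to 0, so after x·y·y the machine is still in 0, and z then leads to the accepting state 1. Hence pqpqqpqq ∈ L(D).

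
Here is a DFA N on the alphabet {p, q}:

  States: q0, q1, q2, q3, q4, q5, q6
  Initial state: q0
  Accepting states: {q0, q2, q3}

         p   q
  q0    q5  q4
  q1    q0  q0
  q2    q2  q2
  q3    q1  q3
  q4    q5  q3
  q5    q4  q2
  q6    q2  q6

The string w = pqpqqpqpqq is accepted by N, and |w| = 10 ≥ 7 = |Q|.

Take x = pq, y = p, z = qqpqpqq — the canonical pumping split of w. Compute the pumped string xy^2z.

xy^2z = pq·p·p·qqpqpqq = pqppqqpqpqq.
Reading y = p takes N from q2 back to q2, so after x·y·y the machine is still in q2, and z then leads to the accepting state q2. Hence pqppqqpqpqq ∈ L(N).

pqppqqpqpqq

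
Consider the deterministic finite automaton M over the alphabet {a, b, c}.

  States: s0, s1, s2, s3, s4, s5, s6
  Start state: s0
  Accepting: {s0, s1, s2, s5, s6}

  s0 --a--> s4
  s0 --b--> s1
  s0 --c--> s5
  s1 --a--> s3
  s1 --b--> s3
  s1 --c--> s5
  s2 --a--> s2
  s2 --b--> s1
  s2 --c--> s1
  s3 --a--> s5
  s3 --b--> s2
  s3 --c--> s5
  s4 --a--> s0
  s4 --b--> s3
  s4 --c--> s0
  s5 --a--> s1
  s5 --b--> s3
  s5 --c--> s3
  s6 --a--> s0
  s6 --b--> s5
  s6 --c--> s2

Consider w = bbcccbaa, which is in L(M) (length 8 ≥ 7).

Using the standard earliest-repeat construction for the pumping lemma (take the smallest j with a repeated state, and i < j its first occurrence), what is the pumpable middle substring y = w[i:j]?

cc

Run of M on w = b b c c c b a a:
  step 0: s0  (start)
  step 1: s1  (read b: s0→s1)
  step 2: s3  (read b: s1→s3)
  step 3: s5  (read c: s3→s5)
  step 4: s3  (read c: s5→s3)   ← first repeat (s3 seen earlier)
  step 5: s5  (read c: s3→s5)
  step 6: s3  (read b: s5→s3)
  step 7: s5  (read a: s3→s5)
  step 8: s1  (read a: s5→s1)

So i = 2, j = 4, giving x = w[0:2] = bb, y = w[2:4] = cc, z = w[4:8] = cbaa.
Check: |xy| = 4 ≤ 7 and |y| = 2 ≥ 1. Reading y takes M from s3 back to s3, so every xyⁱz is accepted.
With |Q| = 7, pigeonhole forces a state repeat no later than step 7; the substring read between the first and second visits to that state can be pumped.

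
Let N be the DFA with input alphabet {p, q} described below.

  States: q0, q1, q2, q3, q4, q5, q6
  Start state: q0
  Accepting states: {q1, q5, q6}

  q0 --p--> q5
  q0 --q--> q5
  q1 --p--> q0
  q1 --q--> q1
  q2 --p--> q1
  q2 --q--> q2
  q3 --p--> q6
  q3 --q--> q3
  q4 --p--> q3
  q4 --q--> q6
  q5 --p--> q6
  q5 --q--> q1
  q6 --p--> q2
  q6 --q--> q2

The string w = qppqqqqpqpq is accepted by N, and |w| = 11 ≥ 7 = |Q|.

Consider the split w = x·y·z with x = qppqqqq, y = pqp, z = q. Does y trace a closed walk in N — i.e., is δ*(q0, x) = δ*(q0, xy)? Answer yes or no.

State sequence: q0 -q-> q5 -p-> q6 -p-> q2 -q-> q2 -q-> q2 -q-> q2 -q-> q2 -p-> q1 -q-> q1 -p-> q0

After x (step 7): q2. After xy (step 10): q0.
They differ (q2 ≠ q0), so y is not a cycle from the state after x; this split is not the one the pumping-lemma construction produces, and pumping y need not keep the string in L(N).

no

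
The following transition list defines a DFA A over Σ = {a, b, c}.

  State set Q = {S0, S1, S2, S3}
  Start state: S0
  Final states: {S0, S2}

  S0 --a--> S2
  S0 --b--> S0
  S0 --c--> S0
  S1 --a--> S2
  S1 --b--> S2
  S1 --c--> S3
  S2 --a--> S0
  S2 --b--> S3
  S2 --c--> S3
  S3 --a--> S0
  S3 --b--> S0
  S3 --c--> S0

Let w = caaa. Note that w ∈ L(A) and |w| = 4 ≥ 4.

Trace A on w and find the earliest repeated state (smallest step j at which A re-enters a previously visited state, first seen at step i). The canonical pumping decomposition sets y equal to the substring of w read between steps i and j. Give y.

c

State sequence: S0 -c-> S0 -a-> S2 -a-> S0 -a-> S2
First repeat at step 1: S0 was already visited.

So i = 0, j = 1, giving x = w[0:0] = ε, y = w[0:1] = c, z = w[1:4] = aaa.
Check: |xy| = 1 ≤ 4 and |y| = 1 ≥ 1. Reading y takes A from S0 back to S0, so every xyⁱz is accepted.
With |Q| = 4, pigeonhole forces a state repeat no later than step 4; the substring read between the first and second visits to that state can be pumped.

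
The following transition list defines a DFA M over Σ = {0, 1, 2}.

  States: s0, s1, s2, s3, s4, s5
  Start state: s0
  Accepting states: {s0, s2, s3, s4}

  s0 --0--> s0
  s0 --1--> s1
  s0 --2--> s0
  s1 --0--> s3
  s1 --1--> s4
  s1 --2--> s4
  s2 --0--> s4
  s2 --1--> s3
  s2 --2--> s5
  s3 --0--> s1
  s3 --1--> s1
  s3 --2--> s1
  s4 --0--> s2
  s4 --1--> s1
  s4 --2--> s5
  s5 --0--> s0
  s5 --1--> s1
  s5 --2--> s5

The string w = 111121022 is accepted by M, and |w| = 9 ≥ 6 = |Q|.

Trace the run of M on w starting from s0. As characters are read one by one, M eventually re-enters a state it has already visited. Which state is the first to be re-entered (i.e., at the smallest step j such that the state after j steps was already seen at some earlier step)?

State sequence: s0 -1-> s1 -1-> s4 -1-> s1 -1-> s4 -2-> s5 -1-> s1 -0-> s3 -2-> s1 -2-> s4
First repeat at step 3: s1 was already visited.

The earliest repeat is at step j = 3: M is in s1, which it already visited at step i = 1.
With |Q| = 6, pigeonhole forces a state repeat no later than step 6; the substring read between the first and second visits to that state can be pumped.

s1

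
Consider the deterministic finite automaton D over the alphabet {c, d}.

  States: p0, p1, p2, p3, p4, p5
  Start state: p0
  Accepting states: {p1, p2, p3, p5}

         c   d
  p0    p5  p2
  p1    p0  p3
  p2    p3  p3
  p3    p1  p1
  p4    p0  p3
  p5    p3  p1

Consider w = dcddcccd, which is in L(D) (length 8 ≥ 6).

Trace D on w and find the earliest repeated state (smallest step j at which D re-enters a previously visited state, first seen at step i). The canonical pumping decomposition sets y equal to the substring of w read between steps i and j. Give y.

dd

Run of D on w = d c d d c c c d:
  step 0: p0  (start)
  step 1: p2  (read d: p0→p2)
  step 2: p3  (read c: p2→p3)
  step 3: p1  (read d: p3→p1)
  step 4: p3  (read d: p1→p3)   ← first repeat (p3 seen earlier)
  step 5: p1  (read c: p3→p1)
  step 6: p0  (read c: p1→p0)
  step 7: p5  (read c: p0→p5)
  step 8: p1  (read d: p5→p1)

So i = 2, j = 4, giving x = w[0:2] = dc, y = w[2:4] = dd, z = w[4:8] = cccd.
Check: |xy| = 4 ≤ 6 and |y| = 2 ≥ 1. Reading y takes D from p3 back to p3, so every xyⁱz is accepted.
The DFA has 6 states, so the proof of the pumping lemma guarantees a repeated state among the first 6+1 visited; the segment between the two visits is the pumpable y.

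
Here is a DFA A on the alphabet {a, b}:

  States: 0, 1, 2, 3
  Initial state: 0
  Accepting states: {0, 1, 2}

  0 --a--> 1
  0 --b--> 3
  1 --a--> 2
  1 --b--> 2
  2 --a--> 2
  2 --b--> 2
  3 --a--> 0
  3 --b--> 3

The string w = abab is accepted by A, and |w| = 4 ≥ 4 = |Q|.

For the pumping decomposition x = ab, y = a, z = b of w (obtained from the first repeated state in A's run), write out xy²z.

xy^2z = ab·a·a·b = abaab.
Reading y = a takes A from 2 back to 2, so after x·y·y the machine is still in 2, and z then leads to the accepting state 2. Hence abaab ∈ L(A).

abaab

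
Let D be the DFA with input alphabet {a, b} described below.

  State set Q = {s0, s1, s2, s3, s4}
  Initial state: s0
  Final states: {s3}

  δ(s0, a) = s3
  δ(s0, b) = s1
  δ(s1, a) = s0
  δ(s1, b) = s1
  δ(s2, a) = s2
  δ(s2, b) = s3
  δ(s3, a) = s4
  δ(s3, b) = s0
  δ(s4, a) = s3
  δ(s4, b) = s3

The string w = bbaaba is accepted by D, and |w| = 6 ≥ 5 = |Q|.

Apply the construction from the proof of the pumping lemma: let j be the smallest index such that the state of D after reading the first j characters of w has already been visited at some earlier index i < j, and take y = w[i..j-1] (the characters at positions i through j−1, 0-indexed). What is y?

b

State sequence: s0 -b-> s1 -b-> s1 -a-> s0 -a-> s3 -b-> s0 -a-> s3
First repeat at step 2: s1 was already visited.

So i = 1, j = 2, giving x = w[0:1] = b, y = w[1:2] = b, z = w[2:6] = aaba.
Check: |xy| = 2 ≤ 5 and |y| = 1 ≥ 1. Reading y takes D from s1 back to s1, so every xyⁱz is accepted.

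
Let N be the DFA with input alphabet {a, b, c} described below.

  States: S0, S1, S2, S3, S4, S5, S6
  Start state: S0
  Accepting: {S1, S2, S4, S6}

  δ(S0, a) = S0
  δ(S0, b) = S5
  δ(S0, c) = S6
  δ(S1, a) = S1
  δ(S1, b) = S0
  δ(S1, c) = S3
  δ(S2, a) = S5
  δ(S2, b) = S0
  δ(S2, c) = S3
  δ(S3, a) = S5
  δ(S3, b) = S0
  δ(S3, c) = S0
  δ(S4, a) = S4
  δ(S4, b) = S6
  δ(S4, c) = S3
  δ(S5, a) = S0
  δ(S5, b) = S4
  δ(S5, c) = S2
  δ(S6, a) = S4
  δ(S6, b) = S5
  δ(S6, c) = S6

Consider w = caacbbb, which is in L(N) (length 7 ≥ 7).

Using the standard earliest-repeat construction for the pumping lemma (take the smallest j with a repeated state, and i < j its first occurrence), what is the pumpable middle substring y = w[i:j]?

Run of N on w = c a a c b b b:
  step 0: S0  (start)
  step 1: S6  (read c: S0→S6)
  step 2: S4  (read a: S6→S4)
  step 3: S4  (read a: S4→S4)   ← first repeat (S4 seen earlier)
  step 4: S3  (read c: S4→S3)
  step 5: S0  (read b: S3→S0)
  step 6: S5  (read b: S0→S5)
  step 7: S4  (read b: S5→S4)

So i = 2, j = 3, giving x = w[0:2] = ca, y = w[2:3] = a, z = w[3:7] = cbbb.
Check: |xy| = 3 ≤ 7 and |y| = 1 ≥ 1. Reading y takes N from S4 back to S4, so every xyⁱz is accepted.
The DFA has 7 states, so the proof of the pumping lemma guarantees a repeated state among the first 7+1 visited; the segment between the two visits is the pumpable y.

a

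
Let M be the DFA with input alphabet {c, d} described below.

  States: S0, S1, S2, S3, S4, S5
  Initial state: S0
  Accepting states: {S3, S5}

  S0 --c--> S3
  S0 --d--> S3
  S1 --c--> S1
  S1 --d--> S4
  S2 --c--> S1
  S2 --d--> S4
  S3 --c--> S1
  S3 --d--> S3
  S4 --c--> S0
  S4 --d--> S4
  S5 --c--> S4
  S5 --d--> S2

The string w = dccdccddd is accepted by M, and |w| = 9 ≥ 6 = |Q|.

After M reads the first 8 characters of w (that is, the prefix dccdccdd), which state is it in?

S3

Run of M on the first 8 characters of w = d c c d c c d d:
  step 0: S0  (start)
  step 1: S3  (read d: S0→S3)
  step 2: S1  (read c: S3→S1)
  step 3: S1  (read c: S1→S1)
  step 4: S4  (read d: S1→S4)
  step 5: S0  (read c: S4→S0)
  step 6: S3  (read c: S0→S3)
  step 7: S3  (read d: S3→S3)
  step 8: S3  (read d: S3→S3)

After reading 8 characters, M is in state S3.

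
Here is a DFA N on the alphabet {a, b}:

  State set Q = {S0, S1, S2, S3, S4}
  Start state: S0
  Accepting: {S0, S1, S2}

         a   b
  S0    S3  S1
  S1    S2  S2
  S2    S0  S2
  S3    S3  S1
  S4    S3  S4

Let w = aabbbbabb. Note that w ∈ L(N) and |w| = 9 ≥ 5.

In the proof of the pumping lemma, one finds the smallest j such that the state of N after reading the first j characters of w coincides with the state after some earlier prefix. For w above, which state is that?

S3

State sequence: S0 -a-> S3 -a-> S3 -b-> S1 -b-> S2 -b-> S2 -b-> S2 -a-> S0 -b-> S1 -b-> S2
First repeat at step 2: S3 was already visited.

The earliest repeat is at step j = 2: N is in S3, which it already visited at step i = 1.
The DFA has 5 states, so the proof of the pumping lemma guarantees a repeated state among the first 5+1 visited; the segment between the two visits is the pumpable y.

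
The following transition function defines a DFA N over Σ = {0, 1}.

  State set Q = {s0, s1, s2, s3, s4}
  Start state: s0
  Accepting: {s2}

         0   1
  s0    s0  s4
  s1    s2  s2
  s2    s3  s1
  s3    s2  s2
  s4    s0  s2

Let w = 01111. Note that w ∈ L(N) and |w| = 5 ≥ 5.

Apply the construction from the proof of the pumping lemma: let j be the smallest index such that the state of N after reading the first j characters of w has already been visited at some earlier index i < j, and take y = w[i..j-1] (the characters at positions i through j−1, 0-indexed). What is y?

0

State sequence: s0 -0-> s0 -1-> s4 -1-> s2 -1-> s1 -1-> s2
First repeat at step 1: s0 was already visited.

So i = 0, j = 1, giving x = w[0:0] = ε, y = w[0:1] = 0, z = w[1:5] = 1111.
Check: |xy| = 1 ≤ 5 and |y| = 1 ≥ 1. Reading y takes N from s0 back to s0, so every xyⁱz is accepted.
With |Q| = 5, pigeonhole forces a state repeat no later than step 5; the substring read between the first and second visits to that state can be pumped.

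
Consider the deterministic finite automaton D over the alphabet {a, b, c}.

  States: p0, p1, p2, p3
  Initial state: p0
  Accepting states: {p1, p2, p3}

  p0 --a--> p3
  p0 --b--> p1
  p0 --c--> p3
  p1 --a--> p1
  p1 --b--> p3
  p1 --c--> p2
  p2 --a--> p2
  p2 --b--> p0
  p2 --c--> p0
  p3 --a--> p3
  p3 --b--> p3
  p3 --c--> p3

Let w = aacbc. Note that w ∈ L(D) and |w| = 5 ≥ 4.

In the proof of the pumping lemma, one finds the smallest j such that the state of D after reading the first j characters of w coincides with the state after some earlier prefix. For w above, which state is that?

p3

State sequence: p0 -a-> p3 -a-> p3 -c-> p3 -b-> p3 -c-> p3
First repeat at step 2: p3 was already visited.

The earliest repeat is at step j = 2: D is in p3, which it already visited at step i = 1.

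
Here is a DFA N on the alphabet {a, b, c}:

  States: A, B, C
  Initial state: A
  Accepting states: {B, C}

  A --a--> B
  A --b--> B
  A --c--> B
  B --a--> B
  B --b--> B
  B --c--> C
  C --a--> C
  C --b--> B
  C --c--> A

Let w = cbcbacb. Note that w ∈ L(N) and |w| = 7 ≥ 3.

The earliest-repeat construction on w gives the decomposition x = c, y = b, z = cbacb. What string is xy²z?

cbbcbacb

xy^2z = c·b·b·cbacb = cbbcbacb.
Reading y = b takes N from B back to B, so after x·y·y the machine is still in B, and z then leads to the accepting state B. Hence cbbcbacb ∈ L(N).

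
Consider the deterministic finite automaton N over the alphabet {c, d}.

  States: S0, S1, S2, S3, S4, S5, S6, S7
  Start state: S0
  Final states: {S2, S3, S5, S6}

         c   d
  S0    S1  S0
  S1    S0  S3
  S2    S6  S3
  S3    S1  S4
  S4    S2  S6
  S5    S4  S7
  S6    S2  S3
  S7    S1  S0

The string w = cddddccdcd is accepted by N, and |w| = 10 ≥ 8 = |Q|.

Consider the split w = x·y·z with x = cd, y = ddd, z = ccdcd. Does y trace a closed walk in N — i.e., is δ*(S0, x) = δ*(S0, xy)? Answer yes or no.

State sequence: S0 -c-> S1 -d-> S3 -d-> S4 -d-> S6 -d-> S3

After x (step 2): S3. After xy (step 5): S3.
They match, so y = ddd drives N around a cycle from S3 back to itself; pumping y any number of times keeps N in S3 before reading z, and xyⁱz ∈ L(N) for every i ≥ 0.

yes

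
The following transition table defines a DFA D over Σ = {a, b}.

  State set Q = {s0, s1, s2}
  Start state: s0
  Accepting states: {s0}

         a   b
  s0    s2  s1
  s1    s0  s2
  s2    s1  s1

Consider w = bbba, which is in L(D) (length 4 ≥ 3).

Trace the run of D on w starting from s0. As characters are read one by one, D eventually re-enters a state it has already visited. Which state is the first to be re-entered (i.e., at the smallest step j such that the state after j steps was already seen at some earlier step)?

s1

State sequence: s0 -b-> s1 -b-> s2 -b-> s1 -a-> s0
First repeat at step 3: s1 was already visited.

The earliest repeat is at step j = 3: D is in s1, which it already visited at step i = 1.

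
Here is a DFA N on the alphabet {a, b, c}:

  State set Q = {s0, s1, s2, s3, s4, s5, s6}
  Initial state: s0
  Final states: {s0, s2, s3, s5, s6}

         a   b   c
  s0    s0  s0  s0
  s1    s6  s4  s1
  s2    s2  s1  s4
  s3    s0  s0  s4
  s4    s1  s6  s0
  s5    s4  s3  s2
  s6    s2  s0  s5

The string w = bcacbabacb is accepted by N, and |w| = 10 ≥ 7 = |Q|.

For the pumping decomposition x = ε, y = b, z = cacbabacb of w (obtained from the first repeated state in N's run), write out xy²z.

xy^2z = ε·b·b·cacbabacb = bbcacbabacb.
Reading y = b takes N from s0 back to s0, so after x·y·y the machine is still in s0, and z then leads to the accepting state s0. Hence bbcacbabacb ∈ L(N).

bbcacbabacb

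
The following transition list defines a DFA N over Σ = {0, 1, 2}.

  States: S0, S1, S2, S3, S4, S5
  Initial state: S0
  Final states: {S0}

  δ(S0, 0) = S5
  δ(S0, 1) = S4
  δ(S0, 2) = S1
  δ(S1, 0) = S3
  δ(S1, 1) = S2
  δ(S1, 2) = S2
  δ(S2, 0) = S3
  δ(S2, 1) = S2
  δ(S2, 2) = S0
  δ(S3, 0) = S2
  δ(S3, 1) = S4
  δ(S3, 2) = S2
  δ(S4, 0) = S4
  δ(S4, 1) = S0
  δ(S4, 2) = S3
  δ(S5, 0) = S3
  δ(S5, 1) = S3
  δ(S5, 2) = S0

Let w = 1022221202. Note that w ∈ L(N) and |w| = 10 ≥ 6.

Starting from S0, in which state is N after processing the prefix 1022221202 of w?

S0

Run of N on the first 10 characters of w = 1 0 2 2 2 2 1 2 0 2:
  step 0: S0  (start)
  step 1: S4  (read 1: S0→S4)
  step 2: S4  (read 0: S4→S4)
  step 3: S3  (read 2: S4→S3)
  step 4: S2  (read 2: S3→S2)
  step 5: S0  (read 2: S2→S0)
  step 6: S1  (read 2: S0→S1)
  step 7: S2  (read 1: S1→S2)
  step 8: S0  (read 2: S2→S0)
  step 9: S5  (read 0: S0→S5)
  step 10: S0  (read 2: S5→S0)

After reading 10 characters, N is in state S0.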